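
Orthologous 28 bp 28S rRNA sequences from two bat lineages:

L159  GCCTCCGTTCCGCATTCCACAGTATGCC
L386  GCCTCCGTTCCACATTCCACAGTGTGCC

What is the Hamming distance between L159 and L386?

Differing sites — 12:G/A; 24:A/G.
That gives 2 mismatches out of 28 aligned sites, so the Hamming distance is 2.

2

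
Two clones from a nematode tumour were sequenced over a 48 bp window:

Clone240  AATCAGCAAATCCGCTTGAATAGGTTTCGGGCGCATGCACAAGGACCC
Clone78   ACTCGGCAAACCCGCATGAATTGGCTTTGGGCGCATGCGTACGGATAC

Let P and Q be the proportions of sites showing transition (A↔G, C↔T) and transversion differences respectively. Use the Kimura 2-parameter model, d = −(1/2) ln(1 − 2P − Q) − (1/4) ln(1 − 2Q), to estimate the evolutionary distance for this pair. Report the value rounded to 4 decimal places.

0.3104

Mismatches occur at site 2 (A↔C, transversion), site 5 (A↔G, transition), site 11 (T↔C, transition), site 16 (T↔A, transversion), site 22 (A↔T, transversion), site 25 (T↔C, transition), site 28 (C↔T, transition), site 39 (A↔G, transition), site 40 (C↔T, transition), site 42 (A↔C, transversion), site 46 (C↔T, transition), site 47 (C↔A, transversion).
Of the 12 differences, 7 transitions and 5 transversions over 48 sites: P = 7/48 = 0.145833, Q = 5/48 = 0.104167.
d = −0.5·ln(0.604167) − 0.25·ln(0.791666) = −0.5·(-0.503905) − 0.25·(-0.233616) = 0.3104.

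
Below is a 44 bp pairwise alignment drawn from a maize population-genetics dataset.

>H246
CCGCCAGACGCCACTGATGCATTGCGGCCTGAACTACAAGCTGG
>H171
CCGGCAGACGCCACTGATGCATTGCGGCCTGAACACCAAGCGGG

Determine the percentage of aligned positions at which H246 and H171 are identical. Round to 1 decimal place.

Mismatches occur at site 4 (C/G), site 35 (T/A), site 36 (A/C), site 42 (T/G).
40 of the 44 sites match, so the percent identity is 40/44 × 100 = 90.9%.

90.9%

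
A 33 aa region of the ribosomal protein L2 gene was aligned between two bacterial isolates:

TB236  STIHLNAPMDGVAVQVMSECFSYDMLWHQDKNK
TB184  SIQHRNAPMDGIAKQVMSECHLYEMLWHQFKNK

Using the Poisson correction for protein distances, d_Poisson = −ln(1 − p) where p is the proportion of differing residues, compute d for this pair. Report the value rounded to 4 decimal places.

0.3185

Differing sites — 2:T/I; 3:I/Q; 5:L/R; 12:V/I; 14:V/K; 21:F/H; 22:S/L; 24:D/E; 30:D/F.
p = 9/33 = 0.272727.
d = −ln(1 − 0.272727) = −ln(0.727273) = 0.3185.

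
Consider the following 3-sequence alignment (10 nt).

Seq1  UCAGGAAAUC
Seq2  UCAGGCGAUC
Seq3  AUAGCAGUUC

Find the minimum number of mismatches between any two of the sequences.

2

Pairwise Hamming distances:
  Seq1 vs Seq2: 2
  Seq1 vs Seq3: 5
  Seq2 vs Seq3: 5
The smallest is 2, between Seq1 and Seq2.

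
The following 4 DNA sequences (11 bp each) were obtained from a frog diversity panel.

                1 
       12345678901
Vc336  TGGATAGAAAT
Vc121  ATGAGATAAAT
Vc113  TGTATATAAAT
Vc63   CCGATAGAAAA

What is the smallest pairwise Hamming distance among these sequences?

2

Pairwise Hamming distances:
  Vc336 vs Vc121: 4
  Vc336 vs Vc113: 2
  Vc336 vs Vc63: 3
  Vc121 vs Vc113: 4
  Vc121 vs Vc63: 5
  Vc113 vs Vc63: 5
The smallest is 2, between Vc336 and Vc113.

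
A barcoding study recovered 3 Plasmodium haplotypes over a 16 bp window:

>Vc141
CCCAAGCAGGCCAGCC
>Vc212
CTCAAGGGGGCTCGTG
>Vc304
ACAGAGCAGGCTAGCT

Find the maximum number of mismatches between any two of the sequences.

9

Pairwise Hamming distances:
  Vc141 vs Vc212: 7
  Vc141 vs Vc304: 5
  Vc212 vs Vc304: 9
The largest is 9, between Vc212 and Vc304.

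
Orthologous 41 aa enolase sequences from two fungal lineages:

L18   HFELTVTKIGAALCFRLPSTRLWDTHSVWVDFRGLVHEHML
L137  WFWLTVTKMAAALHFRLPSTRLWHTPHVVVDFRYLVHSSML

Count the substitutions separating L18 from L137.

12

Mismatches occur at site 1 (H↔W), site 3 (E↔W), site 9 (I↔M), site 10 (G↔A), site 14 (C↔H), site 24 (D↔H), site 26 (H↔P), site 27 (S↔H), site 29 (W↔V), site 34 (G↔Y), site 38 (E↔S), site 39 (H↔S).
That gives 12 mismatches out of 41 aligned sites, so the Hamming distance is 12.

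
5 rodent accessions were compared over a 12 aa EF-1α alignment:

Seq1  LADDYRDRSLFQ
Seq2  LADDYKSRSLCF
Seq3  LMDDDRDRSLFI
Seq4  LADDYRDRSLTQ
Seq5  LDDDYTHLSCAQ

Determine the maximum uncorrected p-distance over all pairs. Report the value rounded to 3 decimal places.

Pairwise Hamming distances:
  Seq1 vs Seq2: 4
  Seq1 vs Seq3: 3
  Seq1 vs Seq4: 1
  Seq1 vs Seq5: 6
  Seq2 vs Seq3: 6
  Seq2 vs Seq4: 4
  Seq2 vs Seq5: 7
  Seq3 vs Seq4: 4
  Seq3 vs Seq5: 8
  Seq4 vs Seq5: 6
The largest is 8 mismatches, between Seq3 and Seq5; p = 8/12 = 0.667.

0.667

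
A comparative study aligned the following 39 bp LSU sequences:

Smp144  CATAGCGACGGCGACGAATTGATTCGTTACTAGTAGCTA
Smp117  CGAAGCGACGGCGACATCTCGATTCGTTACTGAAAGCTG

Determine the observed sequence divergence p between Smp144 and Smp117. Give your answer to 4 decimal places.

Mismatches occur at site 2 (A↔G), site 3 (T↔A), site 16 (G↔A), site 17 (A↔T), site 18 (A↔C), site 20 (T↔C), site 32 (A↔G), site 33 (G↔A), site 34 (T↔A), site 39 (A↔G).
There are 10 differences over 39 sites, so p = 10/39 = 0.2564.

0.2564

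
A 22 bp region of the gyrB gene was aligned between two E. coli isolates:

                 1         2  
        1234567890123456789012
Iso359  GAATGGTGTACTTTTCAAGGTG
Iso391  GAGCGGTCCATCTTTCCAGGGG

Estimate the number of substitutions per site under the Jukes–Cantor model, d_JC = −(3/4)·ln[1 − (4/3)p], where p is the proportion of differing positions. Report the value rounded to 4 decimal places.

Mismatches occur at site 3 (A↔G), site 4 (T↔C), site 8 (G↔C), site 9 (T↔C), site 11 (C↔T), site 12 (T↔C), site 17 (A↔C), site 21 (T↔G).
p = 8/22 = 0.363636.
d = −0.75 · ln(1 − (4/3)·0.363636) = −0.75 · ln(0.515152) = −0.75 · (-0.663293) = 0.4975.

0.4975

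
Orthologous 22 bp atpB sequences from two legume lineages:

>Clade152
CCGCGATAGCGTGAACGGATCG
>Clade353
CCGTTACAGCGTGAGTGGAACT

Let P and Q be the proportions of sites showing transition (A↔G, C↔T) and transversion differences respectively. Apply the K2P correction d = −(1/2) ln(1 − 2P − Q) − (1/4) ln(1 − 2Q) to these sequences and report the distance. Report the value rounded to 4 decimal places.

The sequences differ at positions 4 (C/T, transition), 5 (G/T, transversion), 7 (T/C, transition), 15 (A/G, transition), 16 (C/T, transition), 20 (T/A, transversion), 22 (G/T, transversion).
Of the 7 differences, 4 transitions and 3 transversions over 22 sites: P = 4/22 = 0.181818, Q = 3/22 = 0.136364.
d = −0.5·ln(0.500000) − 0.25·ln(0.727272) = −0.5·(-0.693147) − 0.25·(-0.318455) = 0.4262.

0.4262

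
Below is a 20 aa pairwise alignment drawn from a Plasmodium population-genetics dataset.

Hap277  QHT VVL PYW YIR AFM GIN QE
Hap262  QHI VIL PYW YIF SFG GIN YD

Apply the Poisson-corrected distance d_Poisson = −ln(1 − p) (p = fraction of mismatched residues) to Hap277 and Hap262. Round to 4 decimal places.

0.4308

Differing sites — 3:T/I; 5:V/I; 12:R/F; 13:A/S; 15:M/G; 19:Q/Y; 20:E/D.
p = 7/20 = 0.350000.
d = −ln(1 − 0.350000) = −ln(0.650000) = 0.4308.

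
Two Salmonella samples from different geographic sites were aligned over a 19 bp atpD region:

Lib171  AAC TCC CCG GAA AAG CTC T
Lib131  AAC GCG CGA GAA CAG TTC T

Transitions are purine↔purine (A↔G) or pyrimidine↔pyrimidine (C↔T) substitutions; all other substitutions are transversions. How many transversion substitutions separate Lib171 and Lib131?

4

The sequences differ at positions 4 (T/G, transversion), 6 (C/G, transversion), 8 (C/G, transversion), 9 (G/A, transition), 13 (A/C, transversion), 16 (C/T, transition).
Of the 6 differences, 2 transitions and 4 transversions, so the answer is 4.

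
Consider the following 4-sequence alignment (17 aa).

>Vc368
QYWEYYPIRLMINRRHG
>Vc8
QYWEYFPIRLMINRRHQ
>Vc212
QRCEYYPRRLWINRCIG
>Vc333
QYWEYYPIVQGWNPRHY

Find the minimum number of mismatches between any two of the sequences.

Pairwise Hamming distances:
  Vc368 vs Vc8: 2
  Vc368 vs Vc212: 6
  Vc368 vs Vc333: 6
  Vc8 vs Vc212: 8
  Vc8 vs Vc333: 7
  Vc212 vs Vc333: 11
The smallest is 2, between Vc368 and Vc8.

2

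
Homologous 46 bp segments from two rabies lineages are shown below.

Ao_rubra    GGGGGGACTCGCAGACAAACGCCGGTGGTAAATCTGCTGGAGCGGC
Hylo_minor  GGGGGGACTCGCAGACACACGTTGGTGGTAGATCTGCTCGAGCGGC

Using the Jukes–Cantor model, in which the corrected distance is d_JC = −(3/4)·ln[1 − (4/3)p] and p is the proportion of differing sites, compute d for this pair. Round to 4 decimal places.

The sequences differ at positions 18 (A/C), 22 (C/T), 23 (C/T), 31 (A/G), 39 (G/C).
p = 5/46 = 0.108696.
d = −0.75 · ln(1 − (4/3)·0.108696) = −0.75 · ln(0.855072) = −0.75 · (-0.156570) = 0.1174.

0.1174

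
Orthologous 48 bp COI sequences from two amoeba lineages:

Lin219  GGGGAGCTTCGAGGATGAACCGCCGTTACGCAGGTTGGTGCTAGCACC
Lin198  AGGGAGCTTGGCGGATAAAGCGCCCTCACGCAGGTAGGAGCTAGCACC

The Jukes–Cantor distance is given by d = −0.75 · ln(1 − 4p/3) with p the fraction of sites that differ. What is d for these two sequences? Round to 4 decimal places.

0.2158

Differing sites — 1:G/A; 10:C/G; 12:A/C; 17:G/A; 20:C/G; 25:G/C; 27:T/C; 36:T/A; 39:T/A.
p = 9/48 = 0.187500.
d = −0.75 · ln(1 − (4/3)·0.187500) = −0.75 · ln(0.750000) = −0.75 · (-0.287682) = 0.2158.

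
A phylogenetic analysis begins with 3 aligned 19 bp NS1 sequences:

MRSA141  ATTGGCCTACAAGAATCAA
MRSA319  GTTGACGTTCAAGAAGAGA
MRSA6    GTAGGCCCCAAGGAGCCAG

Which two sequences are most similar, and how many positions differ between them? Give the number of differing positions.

7

Pairwise Hamming distances:
  MRSA141 vs MRSA319: 7
  MRSA141 vs MRSA6: 9
  MRSA319 vs MRSA6: 12
The smallest is 7, between MRSA141 and MRSA319.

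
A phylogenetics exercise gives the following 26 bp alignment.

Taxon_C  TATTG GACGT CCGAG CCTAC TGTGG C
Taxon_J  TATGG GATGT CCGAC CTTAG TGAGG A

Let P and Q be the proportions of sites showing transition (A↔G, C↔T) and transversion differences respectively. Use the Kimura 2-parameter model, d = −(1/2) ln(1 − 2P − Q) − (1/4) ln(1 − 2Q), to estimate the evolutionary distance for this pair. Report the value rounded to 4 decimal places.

Differing sites — 4:T/G (Tv); 8:C/T (Ti); 15:G/C (Tv); 17:C/T (Ti); 20:C/G (Tv); 23:T/A (Tv); 26:C/A (Tv).
Of the 7 differences, 2 transitions and 5 transversions over 26 sites: P = 2/26 = 0.076923, Q = 5/26 = 0.192308.
d = −0.5·ln(0.653846) − 0.25·ln(0.615384) = −0.5·(-0.424883) − 0.25·(-0.485509) = 0.3338.

0.3338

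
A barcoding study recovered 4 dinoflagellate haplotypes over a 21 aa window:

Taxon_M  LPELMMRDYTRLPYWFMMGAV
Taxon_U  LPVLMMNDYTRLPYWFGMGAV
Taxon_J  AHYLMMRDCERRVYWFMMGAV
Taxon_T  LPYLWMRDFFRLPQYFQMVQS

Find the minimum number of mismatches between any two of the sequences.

Pairwise Hamming distances:
  Taxon_M vs Taxon_U: 3
  Taxon_M vs Taxon_J: 7
  Taxon_M vs Taxon_T: 10
  Taxon_U vs Taxon_J: 9
  Taxon_U vs Taxon_T: 11
  Taxon_J vs Taxon_T: 13
The smallest is 3, between Taxon_M and Taxon_U.

3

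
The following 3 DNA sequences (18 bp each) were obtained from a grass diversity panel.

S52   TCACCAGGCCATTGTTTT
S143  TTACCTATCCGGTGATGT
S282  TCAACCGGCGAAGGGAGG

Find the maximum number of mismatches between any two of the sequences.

12

Pairwise Hamming distances:
  S52 vs S143: 8
  S52 vs S282: 9
  S143 vs S282: 12
The largest is 12, between S143 and S282.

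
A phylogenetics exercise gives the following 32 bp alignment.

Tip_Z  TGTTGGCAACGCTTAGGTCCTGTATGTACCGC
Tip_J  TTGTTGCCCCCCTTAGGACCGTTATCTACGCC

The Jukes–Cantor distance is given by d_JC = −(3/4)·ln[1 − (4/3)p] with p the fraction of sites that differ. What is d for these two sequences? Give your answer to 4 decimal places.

0.5199

Differing sites — 2:G/T; 3:T/G; 5:G/T; 8:A/C; 9:A/C; 11:G/C; 18:T/A; 21:T/G; 22:G/T; 26:G/C; 30:C/G; 31:G/C.
p = 12/32 = 0.375000.
d = −0.75 · ln(1 − (4/3)·0.375000) = −0.75 · ln(0.500000) = −0.75 · (-0.693147) = 0.5199.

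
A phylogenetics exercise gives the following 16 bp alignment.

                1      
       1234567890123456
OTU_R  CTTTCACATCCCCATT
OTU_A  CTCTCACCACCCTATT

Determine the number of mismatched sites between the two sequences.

The sequences differ at positions 3 (T/C), 8 (A/C), 9 (T/A), 13 (C/T).
That gives 4 mismatches out of 16 aligned sites, so the Hamming distance is 4.

4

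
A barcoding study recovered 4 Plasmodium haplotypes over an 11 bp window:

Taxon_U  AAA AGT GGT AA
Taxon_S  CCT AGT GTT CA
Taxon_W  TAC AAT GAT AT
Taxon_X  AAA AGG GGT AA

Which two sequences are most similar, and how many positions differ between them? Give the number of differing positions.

Pairwise Hamming distances:
  Taxon_U vs Taxon_S: 5
  Taxon_U vs Taxon_W: 5
  Taxon_U vs Taxon_X: 1
  Taxon_S vs Taxon_W: 7
  Taxon_S vs Taxon_X: 6
  Taxon_W vs Taxon_X: 6
The smallest is 1, between Taxon_U and Taxon_X.

1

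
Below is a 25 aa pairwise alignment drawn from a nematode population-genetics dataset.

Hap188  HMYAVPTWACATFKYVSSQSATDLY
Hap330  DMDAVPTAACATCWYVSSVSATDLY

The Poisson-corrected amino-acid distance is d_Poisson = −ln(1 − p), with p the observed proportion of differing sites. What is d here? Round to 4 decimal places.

0.2744

The sequences differ at positions 1 (H/D), 3 (Y/D), 8 (W/A), 13 (F/C), 14 (K/W), 19 (Q/V).
p = 6/25 = 0.240000.
d = −ln(1 − 0.240000) = −ln(0.760000) = 0.2744.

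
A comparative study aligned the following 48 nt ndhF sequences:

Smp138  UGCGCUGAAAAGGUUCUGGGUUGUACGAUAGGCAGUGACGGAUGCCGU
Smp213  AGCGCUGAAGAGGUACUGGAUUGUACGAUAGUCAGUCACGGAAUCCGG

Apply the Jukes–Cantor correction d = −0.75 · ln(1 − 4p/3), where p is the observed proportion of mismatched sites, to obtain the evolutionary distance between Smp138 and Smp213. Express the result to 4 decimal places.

0.2158

Mismatches occur at site 1 (U↔A), site 10 (A↔G), site 15 (U↔A), site 20 (G↔A), site 32 (G↔U), site 37 (G↔C), site 43 (U↔A), site 44 (G↔U), site 48 (U↔G).
p = 9/48 = 0.187500.
d = −0.75 · ln(1 − (4/3)·0.187500) = −0.75 · ln(0.750000) = −0.75 · (-0.287682) = 0.2158.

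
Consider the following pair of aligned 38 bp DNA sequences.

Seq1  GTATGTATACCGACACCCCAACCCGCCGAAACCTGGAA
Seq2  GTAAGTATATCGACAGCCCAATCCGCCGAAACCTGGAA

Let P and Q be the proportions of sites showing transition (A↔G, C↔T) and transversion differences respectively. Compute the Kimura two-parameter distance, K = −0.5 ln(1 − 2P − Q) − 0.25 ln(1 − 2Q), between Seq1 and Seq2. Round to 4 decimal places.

The sequences differ at positions 4 (T/A, transversion), 10 (C/T, transition), 16 (C/G, transversion), 22 (C/T, transition).
Of the 4 differences, 2 transitions and 2 transversions over 38 sites: P = 2/38 = 0.052632, Q = 2/38 = 0.052632.
d = −0.5·ln(0.842104) − 0.25·ln(0.894736) = −0.5·(-0.171852) − 0.25·(-0.111227) = 0.1137.

0.1137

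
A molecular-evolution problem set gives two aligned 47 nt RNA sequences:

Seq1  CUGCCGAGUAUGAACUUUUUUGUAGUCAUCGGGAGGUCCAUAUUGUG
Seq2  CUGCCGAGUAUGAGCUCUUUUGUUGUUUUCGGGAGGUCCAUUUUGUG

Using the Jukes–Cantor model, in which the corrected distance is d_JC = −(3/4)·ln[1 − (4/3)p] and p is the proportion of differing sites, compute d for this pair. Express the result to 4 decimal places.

0.1399

Mismatches occur at site 14 (A→G), site 17 (U→C), site 24 (A→U), site 27 (C→U), site 28 (A→U), site 42 (A→U).
p = 6/47 = 0.127660.
d = −0.75 · ln(1 − (4/3)·0.127660) = −0.75 · ln(0.829787) = −0.75 · (-0.186586) = 0.1399.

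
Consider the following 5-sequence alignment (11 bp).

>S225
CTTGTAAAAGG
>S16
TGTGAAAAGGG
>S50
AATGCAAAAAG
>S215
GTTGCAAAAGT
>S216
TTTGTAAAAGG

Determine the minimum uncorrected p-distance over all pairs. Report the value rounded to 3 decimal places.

0.091

Pairwise Hamming distances:
  S225 vs S16: 4
  S225 vs S50: 4
  S225 vs S215: 3
  S225 vs S216: 1
  S16 vs S50: 5
  S16 vs S215: 5
  S16 vs S216: 3
  S50 vs S215: 4
  S50 vs S216: 4
  S215 vs S216: 3
The smallest is 1 mismatch, between S225 and S216; p = 1/11 = 0.091.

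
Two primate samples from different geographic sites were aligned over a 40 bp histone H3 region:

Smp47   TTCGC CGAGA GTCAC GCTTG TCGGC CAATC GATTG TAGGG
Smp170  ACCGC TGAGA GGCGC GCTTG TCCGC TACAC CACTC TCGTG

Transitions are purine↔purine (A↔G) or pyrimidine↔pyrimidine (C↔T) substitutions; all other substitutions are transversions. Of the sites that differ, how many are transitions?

The sequences differ at positions 1 (T/A, transversion), 2 (T/C, transition), 6 (C/T, transition), 12 (T/G, transversion), 14 (A/G, transition), 23 (G/C, transversion), 26 (C/T, transition), 28 (A/C, transversion), 29 (T/A, transversion), 31 (G/C, transversion), 33 (T/C, transition), 35 (G/C, transversion), 37 (A/C, transversion), 39 (G/T, transversion).
Of the 14 differences, 5 transitions and 9 transversions, so the answer is 5.

5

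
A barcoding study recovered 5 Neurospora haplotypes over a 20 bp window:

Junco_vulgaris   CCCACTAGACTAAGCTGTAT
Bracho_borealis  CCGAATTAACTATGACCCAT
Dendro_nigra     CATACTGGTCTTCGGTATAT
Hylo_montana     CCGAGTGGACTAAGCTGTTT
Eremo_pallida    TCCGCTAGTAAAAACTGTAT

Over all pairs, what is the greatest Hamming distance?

Pairwise Hamming distances:
  Junco_vulgaris vs Bracho_borealis: 9
  Junco_vulgaris vs Dendro_nigra: 8
  Junco_vulgaris vs Hylo_montana: 4
  Junco_vulgaris vs Eremo_pallida: 6
  Bracho_borealis vs Dendro_nigra: 12
  Bracho_borealis vs Hylo_montana: 9
  Bracho_borealis vs Eremo_pallida: 15
  Dendro_nigra vs Hylo_montana: 9
  Dendro_nigra vs Eremo_pallida: 12
  Hylo_montana vs Eremo_pallida: 10
The largest is 15, between Bracho_borealis and Eremo_pallida.

15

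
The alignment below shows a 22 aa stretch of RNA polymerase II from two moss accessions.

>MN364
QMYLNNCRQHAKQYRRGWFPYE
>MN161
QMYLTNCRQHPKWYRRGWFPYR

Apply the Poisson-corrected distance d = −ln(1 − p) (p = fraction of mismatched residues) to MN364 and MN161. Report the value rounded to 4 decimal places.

0.2007

Differing sites — 5:N/T; 11:A/P; 13:Q/W; 22:E/R.
p = 4/22 = 0.181818.
d = −ln(1 − 0.181818) = −ln(0.818182) = 0.2007.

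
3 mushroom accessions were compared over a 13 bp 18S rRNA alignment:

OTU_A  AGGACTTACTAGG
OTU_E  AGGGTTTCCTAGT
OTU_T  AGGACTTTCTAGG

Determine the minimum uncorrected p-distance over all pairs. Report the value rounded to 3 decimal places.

Pairwise Hamming distances:
  OTU_A vs OTU_E: 4
  OTU_A vs OTU_T: 1
  OTU_E vs OTU_T: 4
The smallest is 1 mismatch, between OTU_A and OTU_T; p = 1/13 = 0.077.

0.077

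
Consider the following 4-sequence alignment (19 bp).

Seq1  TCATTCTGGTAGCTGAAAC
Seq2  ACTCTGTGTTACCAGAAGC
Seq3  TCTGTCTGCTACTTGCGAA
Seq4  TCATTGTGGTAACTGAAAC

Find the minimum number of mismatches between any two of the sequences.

2

Pairwise Hamming distances:
  Seq1 vs Seq2: 8
  Seq1 vs Seq3: 8
  Seq1 vs Seq4: 2
  Seq2 vs Seq3: 10
  Seq2 vs Seq4: 7
  Seq3 vs Seq4: 9
The smallest is 2, between Seq1 and Seq4.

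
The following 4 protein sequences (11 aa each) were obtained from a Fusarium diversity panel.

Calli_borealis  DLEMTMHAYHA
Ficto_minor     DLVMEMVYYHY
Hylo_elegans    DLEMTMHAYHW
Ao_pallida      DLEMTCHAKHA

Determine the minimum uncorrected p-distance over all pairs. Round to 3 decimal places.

Pairwise Hamming distances:
  Calli_borealis vs Ficto_minor: 5
  Calli_borealis vs Hylo_elegans: 1
  Calli_borealis vs Ao_pallida: 2
  Ficto_minor vs Hylo_elegans: 5
  Ficto_minor vs Ao_pallida: 7
  Hylo_elegans vs Ao_pallida: 3
The smallest is 1 mismatch, between Calli_borealis and Hylo_elegans; p = 1/11 = 0.091.

0.091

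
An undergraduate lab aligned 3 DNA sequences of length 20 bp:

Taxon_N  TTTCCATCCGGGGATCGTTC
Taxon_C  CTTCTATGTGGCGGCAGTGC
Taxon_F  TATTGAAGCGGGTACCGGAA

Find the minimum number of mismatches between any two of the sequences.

9

Pairwise Hamming distances:
  Taxon_N vs Taxon_C: 9
  Taxon_N vs Taxon_F: 10
  Taxon_C vs Taxon_F: 13
The smallest is 9, between Taxon_N and Taxon_C.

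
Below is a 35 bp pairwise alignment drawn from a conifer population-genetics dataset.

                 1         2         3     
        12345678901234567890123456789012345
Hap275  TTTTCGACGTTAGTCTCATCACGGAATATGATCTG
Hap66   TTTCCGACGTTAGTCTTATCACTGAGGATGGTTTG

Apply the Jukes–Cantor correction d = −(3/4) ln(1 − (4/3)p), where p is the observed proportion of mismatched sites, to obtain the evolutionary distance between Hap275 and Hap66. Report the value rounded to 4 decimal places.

Differing sites — 4:T/C; 17:C/T; 23:G/T; 26:A/G; 27:T/G; 31:A/G; 33:C/T.
p = 7/35 = 0.200000.
d = −0.75 · ln(1 − (4/3)·0.200000) = −0.75 · ln(0.733333) = −0.75 · (-0.310155) = 0.2326.

0.2326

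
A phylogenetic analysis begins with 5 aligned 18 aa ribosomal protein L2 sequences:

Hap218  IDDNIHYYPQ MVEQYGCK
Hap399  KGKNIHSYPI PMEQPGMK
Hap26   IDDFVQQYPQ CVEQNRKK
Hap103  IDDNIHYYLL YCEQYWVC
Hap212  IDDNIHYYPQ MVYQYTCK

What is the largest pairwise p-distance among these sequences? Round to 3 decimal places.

Pairwise Hamming distances:
  Hap218 vs Hap399: 9
  Hap218 vs Hap26: 8
  Hap218 vs Hap103: 7
  Hap218 vs Hap212: 2
  Hap399 vs Hap26: 13
  Hap399 vs Hap103: 12
  Hap399 vs Hap212: 11
  Hap26 vs Hap103: 12
  Hap26 vs Hap212: 9
  Hap103 vs Hap212: 8
The largest is 13 mismatches, between Hap399 and Hap26; p = 13/18 = 0.722.

0.722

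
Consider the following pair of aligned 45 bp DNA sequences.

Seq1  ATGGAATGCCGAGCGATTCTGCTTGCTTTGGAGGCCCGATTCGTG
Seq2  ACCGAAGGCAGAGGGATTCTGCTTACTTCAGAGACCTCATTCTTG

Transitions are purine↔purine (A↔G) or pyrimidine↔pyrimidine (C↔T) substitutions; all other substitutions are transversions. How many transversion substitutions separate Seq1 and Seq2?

6

Differing sites — 2:T/C (Ti); 3:G/C (Tv); 7:T/G (Tv); 10:C/A (Tv); 14:C/G (Tv); 25:G/A (Ti); 29:T/C (Ti); 30:G/A (Ti); 34:G/A (Ti); 37:C/T (Ti); 38:G/C (Tv); 43:G/T (Tv).
Of the 12 differences, 6 transitions and 6 transversions, so the answer is 6.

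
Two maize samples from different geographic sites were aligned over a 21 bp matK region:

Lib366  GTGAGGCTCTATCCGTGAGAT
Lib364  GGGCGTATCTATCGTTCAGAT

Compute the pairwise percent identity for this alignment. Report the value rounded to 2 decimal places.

66.67%

Differing sites — 2:T/G; 4:A/C; 6:G/T; 7:C/A; 14:C/G; 15:G/T; 17:G/C.
14 of the 21 sites match, so the percent identity is 14/21 × 100 = 66.67%.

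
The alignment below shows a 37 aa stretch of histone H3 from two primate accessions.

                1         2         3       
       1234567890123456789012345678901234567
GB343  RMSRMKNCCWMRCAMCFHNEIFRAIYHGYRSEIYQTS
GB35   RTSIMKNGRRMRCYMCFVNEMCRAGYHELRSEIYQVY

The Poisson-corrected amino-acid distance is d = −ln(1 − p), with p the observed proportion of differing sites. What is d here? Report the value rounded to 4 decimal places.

0.4754

Mismatches occur at site 2 (M/T), site 4 (R/I), site 8 (C/G), site 9 (C/R), site 10 (W/R), site 14 (A/Y), site 18 (H/V), site 21 (I/M), site 22 (F/C), site 25 (I/G), site 28 (G/E), site 29 (Y/L), site 36 (T/V), site 37 (S/Y).
p = 14/37 = 0.378378.
d = −ln(1 − 0.378378) = −ln(0.621622) = 0.4754.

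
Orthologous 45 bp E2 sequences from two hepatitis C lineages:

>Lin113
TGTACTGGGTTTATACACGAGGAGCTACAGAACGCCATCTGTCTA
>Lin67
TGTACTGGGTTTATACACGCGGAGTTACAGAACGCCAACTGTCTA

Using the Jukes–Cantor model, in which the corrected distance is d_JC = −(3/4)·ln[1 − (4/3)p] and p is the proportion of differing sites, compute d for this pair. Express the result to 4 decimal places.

Differing sites — 20:A/C; 25:C/T; 38:T/A.
p = 3/45 = 0.066667.
d = −0.75 · ln(1 − (4/3)·0.066667) = −0.75 · ln(0.911111) = −0.75 · (-0.093091) = 0.0698.

0.0698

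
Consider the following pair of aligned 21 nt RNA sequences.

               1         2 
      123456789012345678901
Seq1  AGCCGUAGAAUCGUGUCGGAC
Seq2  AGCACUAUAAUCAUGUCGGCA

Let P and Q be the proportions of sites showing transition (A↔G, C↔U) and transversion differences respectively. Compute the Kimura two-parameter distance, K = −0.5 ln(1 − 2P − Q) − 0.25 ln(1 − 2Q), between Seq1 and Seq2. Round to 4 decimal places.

0.3644

The sequences differ at positions 4 (C/A, transversion), 5 (G/C, transversion), 8 (G/U, transversion), 13 (G/A, transition), 20 (A/C, transversion), 21 (C/A, transversion).
Of the 6 differences, 1 transition and 5 transversions over 21 sites: P = 1/21 = 0.047619, Q = 5/21 = 0.238095.
d = −0.5·ln(0.666667) − 0.25·ln(0.523810) = −0.5·(-0.405465) − 0.25·(-0.646626) = 0.3644.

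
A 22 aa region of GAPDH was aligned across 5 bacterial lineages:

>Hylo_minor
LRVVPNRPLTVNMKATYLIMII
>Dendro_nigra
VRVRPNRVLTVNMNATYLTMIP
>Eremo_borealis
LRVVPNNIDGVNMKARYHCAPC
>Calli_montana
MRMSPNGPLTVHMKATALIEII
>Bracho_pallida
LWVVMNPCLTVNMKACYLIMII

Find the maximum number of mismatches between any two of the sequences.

15

Pairwise Hamming distances:
  Hylo_minor vs Dendro_nigra: 6
  Hylo_minor vs Eremo_borealis: 10
  Hylo_minor vs Calli_montana: 7
  Hylo_minor vs Bracho_pallida: 5
  Dendro_nigra vs Eremo_borealis: 13
  Dendro_nigra vs Calli_montana: 11
  Dendro_nigra vs Bracho_pallida: 10
  Eremo_borealis vs Calli_montana: 15
  Eremo_borealis vs Bracho_pallida: 12
  Calli_montana vs Bracho_pallida: 11
The largest is 15, between Eremo_borealis and Calli_montana.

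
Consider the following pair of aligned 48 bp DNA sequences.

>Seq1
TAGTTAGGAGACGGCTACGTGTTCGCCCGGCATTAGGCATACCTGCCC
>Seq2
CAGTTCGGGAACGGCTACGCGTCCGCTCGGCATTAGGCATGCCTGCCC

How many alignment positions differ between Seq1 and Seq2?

8

Differing sites — 1:T/C; 6:A/C; 9:A/G; 10:G/A; 20:T/C; 23:T/C; 27:C/T; 41:A/G.
That gives 8 mismatches out of 48 aligned sites, so the Hamming distance is 8.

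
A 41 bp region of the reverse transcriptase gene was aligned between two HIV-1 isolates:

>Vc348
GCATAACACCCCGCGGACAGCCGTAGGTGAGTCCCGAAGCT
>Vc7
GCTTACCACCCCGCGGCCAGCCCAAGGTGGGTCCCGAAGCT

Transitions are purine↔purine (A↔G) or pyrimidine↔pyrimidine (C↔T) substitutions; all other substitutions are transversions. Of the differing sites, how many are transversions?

5

Differing sites — 3:A/T (Tv); 6:A/C (Tv); 17:A/C (Tv); 23:G/C (Tv); 24:T/A (Tv); 30:A/G (Ti).
Of the 6 differences, 1 transition and 5 transversions, so the answer is 5.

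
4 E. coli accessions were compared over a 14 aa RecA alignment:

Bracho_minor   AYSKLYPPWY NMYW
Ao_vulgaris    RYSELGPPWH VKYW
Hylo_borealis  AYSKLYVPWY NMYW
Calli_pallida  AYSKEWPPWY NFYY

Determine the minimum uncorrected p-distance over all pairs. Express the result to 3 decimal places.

0.071

Pairwise Hamming distances:
  Bracho_minor vs Ao_vulgaris: 6
  Bracho_minor vs Hylo_borealis: 1
  Bracho_minor vs Calli_pallida: 4
  Ao_vulgaris vs Hylo_borealis: 7
  Ao_vulgaris vs Calli_pallida: 8
  Hylo_borealis vs Calli_pallida: 5
The smallest is 1 mismatch, between Bracho_minor and Hylo_borealis; p = 1/14 = 0.071.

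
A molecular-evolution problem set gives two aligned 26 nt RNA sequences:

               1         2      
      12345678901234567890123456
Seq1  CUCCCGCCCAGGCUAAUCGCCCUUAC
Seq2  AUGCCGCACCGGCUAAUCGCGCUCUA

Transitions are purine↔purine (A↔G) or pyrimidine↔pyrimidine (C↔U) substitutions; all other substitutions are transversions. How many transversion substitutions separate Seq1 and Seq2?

7

Mismatches occur at site 1 (C↔A, transversion), site 3 (C↔G, transversion), site 8 (C↔A, transversion), site 10 (A↔C, transversion), site 21 (C↔G, transversion), site 24 (U↔C, transition), site 25 (A↔U, transversion), site 26 (C↔A, transversion).
Of the 8 differences, 1 transition and 7 transversions, so the answer is 7.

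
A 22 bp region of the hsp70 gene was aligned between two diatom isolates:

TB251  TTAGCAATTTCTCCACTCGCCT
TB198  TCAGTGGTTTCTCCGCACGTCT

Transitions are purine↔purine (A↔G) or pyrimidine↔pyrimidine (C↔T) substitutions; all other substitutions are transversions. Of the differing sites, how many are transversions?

1

Mismatches occur at site 2 (T↔C, transition), site 5 (C↔T, transition), site 6 (A↔G, transition), site 7 (A↔G, transition), site 15 (A↔G, transition), site 17 (T↔A, transversion), site 20 (C↔T, transition).
Of the 7 differences, 6 transitions and 1 transversion, so the answer is 1.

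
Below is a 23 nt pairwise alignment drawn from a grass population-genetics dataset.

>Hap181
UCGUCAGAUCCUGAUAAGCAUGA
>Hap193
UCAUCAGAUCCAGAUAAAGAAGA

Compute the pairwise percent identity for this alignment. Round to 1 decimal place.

78.3%

Differing sites — 3:G/A; 12:U/A; 18:G/A; 19:C/G; 21:U/A.
18 of the 23 sites match, so the percent identity is 18/23 × 100 = 78.3%.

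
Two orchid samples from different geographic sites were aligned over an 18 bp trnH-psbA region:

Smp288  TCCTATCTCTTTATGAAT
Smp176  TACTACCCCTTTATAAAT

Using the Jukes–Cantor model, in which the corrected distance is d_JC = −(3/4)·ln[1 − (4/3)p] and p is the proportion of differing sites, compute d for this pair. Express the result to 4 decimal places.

0.2635

The sequences differ at positions 2 (C/A), 6 (T/C), 8 (T/C), 15 (G/A).
p = 4/18 = 0.222222.
d = −0.75 · ln(1 − (4/3)·0.222222) = −0.75 · ln(0.703704) = −0.75 · (-0.351397) = 0.2635.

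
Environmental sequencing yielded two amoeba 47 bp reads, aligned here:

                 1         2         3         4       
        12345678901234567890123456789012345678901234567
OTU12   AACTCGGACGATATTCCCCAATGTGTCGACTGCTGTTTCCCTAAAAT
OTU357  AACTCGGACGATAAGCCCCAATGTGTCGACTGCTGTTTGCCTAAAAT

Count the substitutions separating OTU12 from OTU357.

Mismatches occur at site 14 (T↔A), site 15 (T↔G), site 39 (C↔G).
That gives 3 mismatches out of 47 aligned sites, so the Hamming distance is 3.

3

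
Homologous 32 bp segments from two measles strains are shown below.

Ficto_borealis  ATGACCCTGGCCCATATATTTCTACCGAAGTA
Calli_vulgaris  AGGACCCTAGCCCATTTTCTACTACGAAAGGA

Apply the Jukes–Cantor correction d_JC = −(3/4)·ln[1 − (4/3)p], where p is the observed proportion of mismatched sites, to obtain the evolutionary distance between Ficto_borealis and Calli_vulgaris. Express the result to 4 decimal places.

0.3525

Differing sites — 2:T/G; 9:G/A; 16:A/T; 18:A/T; 19:T/C; 21:T/A; 26:C/G; 27:G/A; 31:T/G.
p = 9/32 = 0.281250.
d = −0.75 · ln(1 − (4/3)·0.281250) = −0.75 · ln(0.625000) = −0.75 · (-0.470004) = 0.3525.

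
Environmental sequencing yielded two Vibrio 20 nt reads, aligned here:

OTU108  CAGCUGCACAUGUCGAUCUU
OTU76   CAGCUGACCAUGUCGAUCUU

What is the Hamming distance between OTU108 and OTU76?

The sequences differ at positions 7 (C/A), 8 (A/C).
That gives 2 mismatches out of 20 aligned sites, so the Hamming distance is 2.

2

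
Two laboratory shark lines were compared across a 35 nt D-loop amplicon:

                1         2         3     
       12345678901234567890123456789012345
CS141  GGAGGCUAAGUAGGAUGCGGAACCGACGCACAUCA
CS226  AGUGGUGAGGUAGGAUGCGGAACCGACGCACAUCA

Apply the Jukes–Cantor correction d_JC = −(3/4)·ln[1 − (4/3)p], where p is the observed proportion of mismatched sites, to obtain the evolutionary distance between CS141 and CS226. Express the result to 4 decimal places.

Differing sites — 1:G/A; 3:A/U; 6:C/U; 7:U/G; 9:A/G.
p = 5/35 = 0.142857.
d = −0.75 · ln(1 − (4/3)·0.142857) = −0.75 · ln(0.809524) = −0.75 · (-0.211309) = 0.1585.

0.1585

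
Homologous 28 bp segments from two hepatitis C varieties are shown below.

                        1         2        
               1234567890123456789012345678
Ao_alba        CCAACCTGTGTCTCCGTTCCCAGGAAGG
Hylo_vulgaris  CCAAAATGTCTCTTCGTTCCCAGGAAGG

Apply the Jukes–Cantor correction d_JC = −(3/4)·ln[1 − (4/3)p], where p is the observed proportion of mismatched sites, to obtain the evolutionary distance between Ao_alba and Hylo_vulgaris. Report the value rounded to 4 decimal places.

0.1585

The sequences differ at positions 5 (C/A), 6 (C/A), 10 (G/C), 14 (C/T).
p = 4/28 = 0.142857.
d = −0.75 · ln(1 − (4/3)·0.142857) = −0.75 · ln(0.809524) = −0.75 · (-0.211309) = 0.1585.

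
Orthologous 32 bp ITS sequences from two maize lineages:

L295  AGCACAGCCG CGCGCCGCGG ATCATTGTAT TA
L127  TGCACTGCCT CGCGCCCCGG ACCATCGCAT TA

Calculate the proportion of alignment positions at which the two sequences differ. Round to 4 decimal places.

0.2188

The sequences differ at positions 1 (A/T), 6 (A/T), 10 (G/T), 17 (G/C), 22 (T/C), 26 (T/C), 28 (T/C).
There are 7 differences over 32 sites, so p = 7/32 = 0.2188.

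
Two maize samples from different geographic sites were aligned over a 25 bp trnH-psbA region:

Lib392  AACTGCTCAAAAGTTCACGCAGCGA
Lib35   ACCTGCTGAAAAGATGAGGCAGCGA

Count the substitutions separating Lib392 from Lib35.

5

Differing sites — 2:A/C; 8:C/G; 14:T/A; 16:C/G; 18:C/G.
That gives 5 mismatches out of 25 aligned sites, so the Hamming distance is 5.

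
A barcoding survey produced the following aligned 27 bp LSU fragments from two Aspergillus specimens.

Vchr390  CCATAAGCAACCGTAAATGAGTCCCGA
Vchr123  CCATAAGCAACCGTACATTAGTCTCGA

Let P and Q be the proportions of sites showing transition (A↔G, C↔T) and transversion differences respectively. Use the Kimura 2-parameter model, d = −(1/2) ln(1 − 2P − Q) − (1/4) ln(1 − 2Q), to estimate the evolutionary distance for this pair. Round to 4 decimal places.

0.1203

Mismatches occur at site 16 (A↔C, transversion), site 19 (G↔T, transversion), site 24 (C↔T, transition).
Of the 3 differences, 1 transition and 2 transversions over 27 sites: P = 1/27 = 0.037037, Q = 2/27 = 0.074074.
d = −0.5·ln(0.851852) − 0.25·ln(0.851852) = −0.5·(-0.160342) − 0.25·(-0.160342) = 0.1203.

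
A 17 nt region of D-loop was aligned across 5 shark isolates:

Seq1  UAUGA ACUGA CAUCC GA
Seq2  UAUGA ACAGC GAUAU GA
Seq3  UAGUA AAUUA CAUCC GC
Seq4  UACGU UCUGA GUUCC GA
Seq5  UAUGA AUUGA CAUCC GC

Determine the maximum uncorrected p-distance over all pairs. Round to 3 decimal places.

0.588

Pairwise Hamming distances:
  Seq1 vs Seq2: 5
  Seq1 vs Seq3: 5
  Seq1 vs Seq4: 5
  Seq1 vs Seq5: 2
  Seq2 vs Seq3: 10
  Seq2 vs Seq4: 8
  Seq2 vs Seq5: 7
  Seq3 vs Seq4: 9
  Seq3 vs Seq5: 4
  Seq4 vs Seq5: 7
The largest is 10 mismatches, between Seq2 and Seq3; p = 10/17 = 0.588.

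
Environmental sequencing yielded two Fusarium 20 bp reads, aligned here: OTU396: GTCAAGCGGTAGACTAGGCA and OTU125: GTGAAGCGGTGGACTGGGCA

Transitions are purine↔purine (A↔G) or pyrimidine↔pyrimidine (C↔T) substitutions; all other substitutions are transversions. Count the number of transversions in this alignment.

1

Differing sites — 3:C/G (Tv); 11:A/G (Ti); 16:A/G (Ti).
Of the 3 differences, 2 transitions and 1 transversion, so the answer is 1.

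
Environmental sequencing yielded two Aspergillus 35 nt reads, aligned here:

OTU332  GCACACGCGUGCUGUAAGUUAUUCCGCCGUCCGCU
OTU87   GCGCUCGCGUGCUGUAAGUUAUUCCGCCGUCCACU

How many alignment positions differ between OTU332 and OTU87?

3

Mismatches occur at site 3 (A↔G), site 5 (A↔U), site 33 (G↔A).
That gives 3 mismatches out of 35 aligned sites, so the Hamming distance is 3.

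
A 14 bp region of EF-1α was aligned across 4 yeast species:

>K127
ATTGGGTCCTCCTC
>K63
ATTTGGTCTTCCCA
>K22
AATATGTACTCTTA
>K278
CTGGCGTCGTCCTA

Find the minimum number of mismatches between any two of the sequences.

4

Pairwise Hamming distances:
  K127 vs K63: 4
  K127 vs K22: 6
  K127 vs K278: 5
  K63 vs K22: 7
  K63 vs K278: 6
  K22 vs K278: 8
The smallest is 4, between K127 and K63.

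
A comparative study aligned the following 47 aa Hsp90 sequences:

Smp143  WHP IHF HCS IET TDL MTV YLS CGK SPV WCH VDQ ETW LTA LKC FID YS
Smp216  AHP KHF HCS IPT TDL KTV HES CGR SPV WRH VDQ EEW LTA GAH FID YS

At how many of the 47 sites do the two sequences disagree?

12

Mismatches occur at site 1 (W→A), site 4 (I→K), site 11 (E→P), site 16 (M→K), site 19 (Y→H), site 20 (L→E), site 24 (K→R), site 29 (C→R), site 35 (T→E), site 40 (L→G), site 41 (K→A), site 42 (C→H).
That gives 12 mismatches out of 47 aligned sites, so the Hamming distance is 12.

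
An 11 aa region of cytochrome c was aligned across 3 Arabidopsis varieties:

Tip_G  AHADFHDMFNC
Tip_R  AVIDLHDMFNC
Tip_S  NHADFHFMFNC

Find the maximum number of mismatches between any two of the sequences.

Pairwise Hamming distances:
  Tip_G vs Tip_R: 3
  Tip_G vs Tip_S: 2
  Tip_R vs Tip_S: 5
The largest is 5, between Tip_R and Tip_S.

5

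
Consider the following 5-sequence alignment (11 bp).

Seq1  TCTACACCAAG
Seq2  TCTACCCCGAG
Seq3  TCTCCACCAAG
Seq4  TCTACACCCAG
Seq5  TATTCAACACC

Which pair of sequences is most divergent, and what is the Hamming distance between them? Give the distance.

Pairwise Hamming distances:
  Seq1 vs Seq2: 2
  Seq1 vs Seq3: 1
  Seq1 vs Seq4: 1
  Seq1 vs Seq5: 5
  Seq2 vs Seq3: 3
  Seq2 vs Seq4: 2
  Seq2 vs Seq5: 7
  Seq3 vs Seq4: 2
  Seq3 vs Seq5: 5
  Seq4 vs Seq5: 6
The largest is 7, between Seq2 and Seq5.

7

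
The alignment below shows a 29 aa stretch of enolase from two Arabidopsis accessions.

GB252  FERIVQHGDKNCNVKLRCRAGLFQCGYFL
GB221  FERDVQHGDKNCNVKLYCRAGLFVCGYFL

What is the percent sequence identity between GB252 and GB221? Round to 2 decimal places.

Mismatches occur at site 4 (I→D), site 17 (R→Y), site 24 (Q→V).
26 of the 29 sites match, so the percent identity is 26/29 × 100 = 89.66%.

89.66%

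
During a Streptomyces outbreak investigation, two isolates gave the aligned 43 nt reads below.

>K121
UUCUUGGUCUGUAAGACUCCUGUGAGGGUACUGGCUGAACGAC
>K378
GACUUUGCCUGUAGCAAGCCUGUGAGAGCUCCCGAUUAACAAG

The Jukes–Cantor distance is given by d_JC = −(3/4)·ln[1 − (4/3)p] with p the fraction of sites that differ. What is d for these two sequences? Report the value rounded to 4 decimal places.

0.5617

Differing sites — 1:U/G; 2:U/A; 6:G/U; 8:U/C; 14:A/G; 15:G/C; 17:C/A; 18:U/G; 27:G/A; 29:U/C; 30:A/U; 32:U/C; 33:G/C; 35:C/A; 37:G/U; 41:G/A; 43:C/G.
p = 17/43 = 0.395349.
d = −0.75 · ln(1 − (4/3)·0.395349) = −0.75 · ln(0.472868) = −0.75 · (-0.748939) = 0.5617.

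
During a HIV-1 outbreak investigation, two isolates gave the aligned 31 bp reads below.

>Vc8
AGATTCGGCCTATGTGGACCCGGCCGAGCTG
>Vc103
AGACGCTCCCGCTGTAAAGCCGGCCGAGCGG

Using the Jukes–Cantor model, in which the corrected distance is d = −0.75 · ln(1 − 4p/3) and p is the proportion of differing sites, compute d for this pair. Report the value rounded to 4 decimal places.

0.4217

Mismatches occur at site 4 (T→C), site 5 (T→G), site 7 (G→T), site 8 (G→C), site 11 (T→G), site 12 (A→C), site 16 (G→A), site 17 (G→A), site 19 (C→G), site 30 (T→G).
p = 10/31 = 0.322581.
d = −0.75 · ln(1 − (4/3)·0.322581) = −0.75 · ln(0.569892) = −0.75 · (-0.562308) = 0.4217.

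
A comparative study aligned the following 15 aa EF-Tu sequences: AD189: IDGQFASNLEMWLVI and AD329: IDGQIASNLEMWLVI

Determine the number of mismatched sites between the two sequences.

1

A single mismatch occurs at site 5 (F→I).
That gives 1 mismatch out of 15 aligned sites, so the Hamming distance is 1.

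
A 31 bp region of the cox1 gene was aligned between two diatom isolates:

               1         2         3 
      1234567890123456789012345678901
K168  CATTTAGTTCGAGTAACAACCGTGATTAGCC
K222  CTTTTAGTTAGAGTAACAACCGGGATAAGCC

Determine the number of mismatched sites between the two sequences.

The sequences differ at positions 2 (A/T), 10 (C/A), 23 (T/G), 27 (T/A).
That gives 4 mismatches out of 31 aligned sites, so the Hamming distance is 4.

4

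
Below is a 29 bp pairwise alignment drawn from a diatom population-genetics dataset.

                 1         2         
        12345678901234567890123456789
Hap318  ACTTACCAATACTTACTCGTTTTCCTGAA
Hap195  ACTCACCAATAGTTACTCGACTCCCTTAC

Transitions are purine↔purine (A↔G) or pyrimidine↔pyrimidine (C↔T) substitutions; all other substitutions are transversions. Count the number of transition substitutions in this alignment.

The sequences differ at positions 4 (T/C, transition), 12 (C/G, transversion), 20 (T/A, transversion), 21 (T/C, transition), 23 (T/C, transition), 27 (G/T, transversion), 29 (A/C, transversion).
Of the 7 differences, 3 transitions and 4 transversions, so the answer is 3.

3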